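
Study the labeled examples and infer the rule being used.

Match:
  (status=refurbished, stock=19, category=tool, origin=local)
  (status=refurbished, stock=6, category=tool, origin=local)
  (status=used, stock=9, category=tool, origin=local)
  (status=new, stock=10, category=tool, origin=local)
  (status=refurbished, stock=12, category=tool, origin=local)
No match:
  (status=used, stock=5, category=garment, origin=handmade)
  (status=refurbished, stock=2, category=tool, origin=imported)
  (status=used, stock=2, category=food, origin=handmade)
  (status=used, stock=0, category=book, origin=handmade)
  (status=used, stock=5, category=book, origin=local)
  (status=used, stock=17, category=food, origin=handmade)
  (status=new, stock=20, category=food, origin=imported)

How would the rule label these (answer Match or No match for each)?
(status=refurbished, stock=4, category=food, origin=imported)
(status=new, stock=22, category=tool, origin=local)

Every 'Match' example satisfies: origin is local AND category is tool. None of the 'No match' examples do.
(status=refurbished, stock=4, category=food, origin=imported) → origin is imported, category is food → No match. (status=new, stock=22, category=tool, origin=local) → origin is local, category is tool → Match.

No match, Match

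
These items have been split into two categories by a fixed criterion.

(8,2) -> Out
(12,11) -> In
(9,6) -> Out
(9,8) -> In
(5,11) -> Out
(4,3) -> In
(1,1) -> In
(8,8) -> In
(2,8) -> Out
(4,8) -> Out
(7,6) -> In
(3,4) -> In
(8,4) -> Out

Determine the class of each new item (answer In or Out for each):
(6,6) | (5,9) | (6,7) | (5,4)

In, Out, In, In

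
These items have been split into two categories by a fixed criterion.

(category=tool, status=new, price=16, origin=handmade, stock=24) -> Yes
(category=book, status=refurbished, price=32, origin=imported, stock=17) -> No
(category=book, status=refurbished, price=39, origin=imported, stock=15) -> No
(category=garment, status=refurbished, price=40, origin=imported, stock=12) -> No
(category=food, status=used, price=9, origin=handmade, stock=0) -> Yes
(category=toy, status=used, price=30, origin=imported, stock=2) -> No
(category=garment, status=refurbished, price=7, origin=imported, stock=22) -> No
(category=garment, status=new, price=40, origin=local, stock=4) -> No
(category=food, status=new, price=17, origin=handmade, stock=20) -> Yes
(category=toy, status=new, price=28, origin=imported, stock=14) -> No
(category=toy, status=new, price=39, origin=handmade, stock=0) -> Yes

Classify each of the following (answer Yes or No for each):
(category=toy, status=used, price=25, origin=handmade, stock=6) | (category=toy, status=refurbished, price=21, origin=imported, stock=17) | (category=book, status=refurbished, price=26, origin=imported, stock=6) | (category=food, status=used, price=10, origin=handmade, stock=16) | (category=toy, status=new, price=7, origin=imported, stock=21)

The common property of the 'Yes' items is: origin is handmade. No 'No' item has it.

Yes, No, No, Yes, No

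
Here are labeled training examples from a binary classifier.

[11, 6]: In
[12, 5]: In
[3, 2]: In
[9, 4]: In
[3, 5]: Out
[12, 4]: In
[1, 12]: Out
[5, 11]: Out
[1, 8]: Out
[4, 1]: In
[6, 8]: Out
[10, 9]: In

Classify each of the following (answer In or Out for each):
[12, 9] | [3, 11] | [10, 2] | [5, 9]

In, Out, In, Out

The distinguishing property — first > second — holds for all the 'In' cases and none of the 'Out' cases.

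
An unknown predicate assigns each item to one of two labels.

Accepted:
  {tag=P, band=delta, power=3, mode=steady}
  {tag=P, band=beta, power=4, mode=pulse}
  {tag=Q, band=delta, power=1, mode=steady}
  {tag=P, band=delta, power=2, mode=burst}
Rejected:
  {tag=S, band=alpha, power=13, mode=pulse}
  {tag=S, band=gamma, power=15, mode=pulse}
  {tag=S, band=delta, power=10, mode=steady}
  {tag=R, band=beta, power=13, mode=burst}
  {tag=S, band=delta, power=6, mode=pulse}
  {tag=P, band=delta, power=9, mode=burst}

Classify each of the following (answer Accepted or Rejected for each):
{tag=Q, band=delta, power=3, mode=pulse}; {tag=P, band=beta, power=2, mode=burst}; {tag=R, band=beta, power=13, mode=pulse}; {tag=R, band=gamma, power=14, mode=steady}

One predicate separates the groups cleanly: power ≤ 4.
{tag=Q, band=delta, power=3, mode=pulse} → power = 3 → Accepted. {tag=P, band=beta, power=2, mode=burst} → power = 2 → Accepted. {tag=R, band=beta, power=13, mode=pulse} → power = 13 → Rejected. {tag=R, band=gamma, power=14, mode=steady} → power = 14 → Rejected.

Accepted, Accepted, Rejected, Rejected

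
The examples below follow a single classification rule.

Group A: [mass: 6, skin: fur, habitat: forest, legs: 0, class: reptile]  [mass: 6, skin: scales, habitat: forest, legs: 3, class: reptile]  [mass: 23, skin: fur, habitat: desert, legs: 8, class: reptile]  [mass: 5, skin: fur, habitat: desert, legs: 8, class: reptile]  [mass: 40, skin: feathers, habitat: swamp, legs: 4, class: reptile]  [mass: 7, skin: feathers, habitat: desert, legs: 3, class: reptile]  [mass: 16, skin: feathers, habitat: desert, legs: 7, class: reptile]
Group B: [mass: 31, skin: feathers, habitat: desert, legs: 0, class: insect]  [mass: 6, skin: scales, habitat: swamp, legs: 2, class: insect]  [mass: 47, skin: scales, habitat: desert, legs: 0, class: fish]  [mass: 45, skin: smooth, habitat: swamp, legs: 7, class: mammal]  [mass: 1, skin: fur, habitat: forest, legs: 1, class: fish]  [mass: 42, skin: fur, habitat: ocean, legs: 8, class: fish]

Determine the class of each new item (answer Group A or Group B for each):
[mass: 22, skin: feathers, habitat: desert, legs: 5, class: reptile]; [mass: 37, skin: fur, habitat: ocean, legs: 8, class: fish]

Comparing the two groups points to one rule — class is reptile.
[mass: 22, skin: feathers, habitat: desert, legs: 5, class: reptile] — class is reptile, hence Group A. [mass: 37, skin: fur, habitat: ocean, legs: 8, class: fish] — class is fish, hence Group B.

Group A, Group B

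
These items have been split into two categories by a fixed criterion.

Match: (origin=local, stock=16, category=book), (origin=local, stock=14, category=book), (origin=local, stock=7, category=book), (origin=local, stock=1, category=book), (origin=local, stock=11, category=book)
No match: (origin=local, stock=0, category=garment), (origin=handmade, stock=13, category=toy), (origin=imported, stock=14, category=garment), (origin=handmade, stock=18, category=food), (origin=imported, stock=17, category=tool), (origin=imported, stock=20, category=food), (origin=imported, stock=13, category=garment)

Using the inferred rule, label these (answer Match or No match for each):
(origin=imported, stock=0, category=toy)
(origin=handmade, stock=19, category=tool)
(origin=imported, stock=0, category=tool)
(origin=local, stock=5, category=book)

No match, No match, No match, Match

Comparing the two groups points to one rule — category is book.
(origin=imported, stock=0, category=toy) → category is toy → No match.
(origin=handmade, stock=19, category=tool) → category is tool → No match.
(origin=imported, stock=0, category=tool) → category is tool → No match.
(origin=local, stock=5, category=book) → category is book → Match.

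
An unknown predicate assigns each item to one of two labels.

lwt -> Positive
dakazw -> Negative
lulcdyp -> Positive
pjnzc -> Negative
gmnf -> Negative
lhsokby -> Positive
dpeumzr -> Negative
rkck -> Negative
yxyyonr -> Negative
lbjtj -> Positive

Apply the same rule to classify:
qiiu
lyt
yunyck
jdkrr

A rule that fits every label: contains 'l' — true of each 'Positive' example, false of each 'Negative' one.
qiiu: Negative (no 'l').
lyt: Positive (has 'l').
yunyck: Negative (no 'l').
jdkrr: Negative (no 'l').

Negative, Positive, Negative, Negative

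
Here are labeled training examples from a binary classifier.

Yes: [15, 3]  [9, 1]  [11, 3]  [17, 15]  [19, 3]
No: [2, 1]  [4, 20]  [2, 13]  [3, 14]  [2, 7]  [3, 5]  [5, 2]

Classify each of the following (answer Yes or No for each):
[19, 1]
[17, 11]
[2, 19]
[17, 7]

Yes, Yes, No, Yes

The common property of the 'Yes' items is: first ≥ 7. No 'No' item has it.
[19, 1]: Yes (first 19).
[17, 11]: Yes (first 17).
[2, 19]: No (first 2).
[17, 7]: Yes (first 17).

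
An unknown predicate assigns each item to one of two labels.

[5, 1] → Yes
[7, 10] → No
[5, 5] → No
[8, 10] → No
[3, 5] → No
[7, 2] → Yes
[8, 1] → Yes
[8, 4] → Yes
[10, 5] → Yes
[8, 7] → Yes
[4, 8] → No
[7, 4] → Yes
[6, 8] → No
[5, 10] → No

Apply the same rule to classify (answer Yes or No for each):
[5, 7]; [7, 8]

No, No

The simplest hypothesis consistent with all the labels is: first > second.
[5, 7] → 5 < 7 → No.
[7, 8] → 7 < 8 → No.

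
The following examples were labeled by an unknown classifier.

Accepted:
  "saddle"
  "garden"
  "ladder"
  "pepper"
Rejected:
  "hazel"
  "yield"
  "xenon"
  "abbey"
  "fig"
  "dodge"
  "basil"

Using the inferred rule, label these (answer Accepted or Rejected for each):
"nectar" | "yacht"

The simplest hypothesis consistent with all the labels is: even length.

Accepted, Rejected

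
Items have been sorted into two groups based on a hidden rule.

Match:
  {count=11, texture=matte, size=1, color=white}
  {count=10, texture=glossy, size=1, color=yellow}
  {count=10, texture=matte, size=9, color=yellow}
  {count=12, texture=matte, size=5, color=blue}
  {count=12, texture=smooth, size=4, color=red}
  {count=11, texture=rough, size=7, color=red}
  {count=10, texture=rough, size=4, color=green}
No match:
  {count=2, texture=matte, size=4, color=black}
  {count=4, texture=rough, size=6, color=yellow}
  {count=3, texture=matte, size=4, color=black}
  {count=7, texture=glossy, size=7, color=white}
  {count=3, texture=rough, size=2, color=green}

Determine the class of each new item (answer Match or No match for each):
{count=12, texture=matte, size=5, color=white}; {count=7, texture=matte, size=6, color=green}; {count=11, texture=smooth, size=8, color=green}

The distinguishing property — count ≥ 10 — holds for all the 'Match' cases and none of the 'No match' cases.
{count=12, texture=matte, size=5, color=white}: Match (count = 12).
{count=7, texture=matte, size=6, color=green}: No match (count = 7).
{count=11, texture=smooth, size=8, color=green}: Match (count = 11).

Match, No match, Match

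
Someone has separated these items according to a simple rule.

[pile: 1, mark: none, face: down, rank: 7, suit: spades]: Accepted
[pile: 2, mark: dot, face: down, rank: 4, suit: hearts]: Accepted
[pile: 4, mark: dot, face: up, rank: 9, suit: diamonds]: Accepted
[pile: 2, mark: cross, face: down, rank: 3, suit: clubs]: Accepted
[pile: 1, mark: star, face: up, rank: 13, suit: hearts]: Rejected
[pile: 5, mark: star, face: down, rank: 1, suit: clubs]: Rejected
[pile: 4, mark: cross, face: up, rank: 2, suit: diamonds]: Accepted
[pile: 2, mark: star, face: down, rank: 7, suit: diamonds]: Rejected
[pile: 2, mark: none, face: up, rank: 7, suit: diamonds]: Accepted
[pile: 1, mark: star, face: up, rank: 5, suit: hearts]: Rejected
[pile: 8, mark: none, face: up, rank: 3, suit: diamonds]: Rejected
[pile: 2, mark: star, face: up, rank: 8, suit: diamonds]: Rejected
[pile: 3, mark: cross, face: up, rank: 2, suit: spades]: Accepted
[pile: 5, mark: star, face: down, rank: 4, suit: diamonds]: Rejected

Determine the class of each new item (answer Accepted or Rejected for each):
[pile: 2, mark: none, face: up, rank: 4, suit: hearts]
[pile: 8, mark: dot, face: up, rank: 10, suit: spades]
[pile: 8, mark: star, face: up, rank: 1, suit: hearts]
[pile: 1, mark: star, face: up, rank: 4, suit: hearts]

Accepted, Rejected, Rejected, Rejected

The common property of the 'Accepted' items is: mark is not star AND pile ≤ 4. No 'Rejected' item has it.
[pile: 2, mark: none, face: up, rank: 4, suit: hearts] — mark is none, pile = 2, hence Accepted. [pile: 8, mark: dot, face: up, rank: 10, suit: spades] — mark is dot, pile = 8, hence Rejected. [pile: 8, mark: star, face: up, rank: 1, suit: hearts] — mark is star, pile = 8, hence Rejected. [pile: 1, mark: star, face: up, rank: 4, suit: hearts] — mark is star, pile = 1, hence Rejected.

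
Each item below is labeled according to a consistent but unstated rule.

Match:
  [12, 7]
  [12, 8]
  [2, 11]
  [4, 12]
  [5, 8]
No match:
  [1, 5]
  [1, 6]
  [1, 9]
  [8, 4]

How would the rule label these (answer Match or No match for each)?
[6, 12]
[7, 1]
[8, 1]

Match, No match, No match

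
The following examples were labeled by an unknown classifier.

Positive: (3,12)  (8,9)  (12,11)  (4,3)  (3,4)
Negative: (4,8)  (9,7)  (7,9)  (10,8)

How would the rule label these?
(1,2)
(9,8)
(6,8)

Comparing the two groups points to one rule — sum is odd.
(1,2) → 1+2 = 3 → Positive.
(9,8) → 9+8 = 17 → Positive.
(6,8) → 6+8 = 14 → Negative.

Positive, Positive, Negative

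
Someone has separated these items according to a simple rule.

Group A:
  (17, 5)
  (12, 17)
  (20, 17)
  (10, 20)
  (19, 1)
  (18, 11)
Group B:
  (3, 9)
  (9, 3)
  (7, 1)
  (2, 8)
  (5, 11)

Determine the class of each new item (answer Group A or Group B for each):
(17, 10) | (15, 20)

Group A, Group A

All 'Group A' examples share one property — sum ≥ 20 — and every 'Group B' example lacks it.
(17, 10): 17+10 = 27 — fits, so Group A. (15, 20): 15+20 = 35 — fits, so Group A.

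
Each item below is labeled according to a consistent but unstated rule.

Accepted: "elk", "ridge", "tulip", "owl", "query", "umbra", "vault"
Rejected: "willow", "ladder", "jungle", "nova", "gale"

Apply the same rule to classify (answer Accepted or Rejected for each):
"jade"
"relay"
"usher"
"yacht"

All 'Accepted' examples share one property — odd length — and every 'Rejected' example lacks it.

Rejected, Accepted, Accepted, Accepted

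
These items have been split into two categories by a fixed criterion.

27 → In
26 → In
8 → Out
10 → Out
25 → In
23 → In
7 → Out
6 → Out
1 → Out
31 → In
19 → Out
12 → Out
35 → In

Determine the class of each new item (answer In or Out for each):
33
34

The distinguishing property — at least 23 — holds for all the 'In' cases and none of the 'Out' cases.
33 — 33 ≥ 23, hence In.
34 — 34 ≥ 23, hence In.

In, In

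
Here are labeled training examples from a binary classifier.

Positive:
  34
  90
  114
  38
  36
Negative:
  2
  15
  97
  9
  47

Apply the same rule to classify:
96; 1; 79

Positive, Negative, Negative

The simplest hypothesis consistent with all the labels is: even AND at least 9.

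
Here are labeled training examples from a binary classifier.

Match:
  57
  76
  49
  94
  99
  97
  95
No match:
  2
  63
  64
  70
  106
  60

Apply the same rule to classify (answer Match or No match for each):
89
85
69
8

Match, Match, Match, No match

The rule appears to be: digit sum ≥ 11.
89 → digit sum 8+9 = 17 → Match.
85 → digit sum 8+5 = 13 → Match.
69 → digit sum 6+9 = 15 → Match.
8 → digit sum 8 → No match.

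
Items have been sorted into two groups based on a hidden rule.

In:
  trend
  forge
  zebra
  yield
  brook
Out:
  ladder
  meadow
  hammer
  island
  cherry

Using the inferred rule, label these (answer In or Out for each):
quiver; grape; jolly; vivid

Out, In, In, In

Rule: odd length. This holds for each 'In' example and fails for each 'Out' one.
quiver: length 6, lacks this property → Out.
grape: length 5, passes → In.
jolly: length 5, passes → In.
vivid: length 5, passes → In.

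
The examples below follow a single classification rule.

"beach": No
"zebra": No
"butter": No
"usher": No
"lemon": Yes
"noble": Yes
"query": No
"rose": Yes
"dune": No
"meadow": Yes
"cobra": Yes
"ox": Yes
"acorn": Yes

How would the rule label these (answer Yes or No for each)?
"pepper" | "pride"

No, No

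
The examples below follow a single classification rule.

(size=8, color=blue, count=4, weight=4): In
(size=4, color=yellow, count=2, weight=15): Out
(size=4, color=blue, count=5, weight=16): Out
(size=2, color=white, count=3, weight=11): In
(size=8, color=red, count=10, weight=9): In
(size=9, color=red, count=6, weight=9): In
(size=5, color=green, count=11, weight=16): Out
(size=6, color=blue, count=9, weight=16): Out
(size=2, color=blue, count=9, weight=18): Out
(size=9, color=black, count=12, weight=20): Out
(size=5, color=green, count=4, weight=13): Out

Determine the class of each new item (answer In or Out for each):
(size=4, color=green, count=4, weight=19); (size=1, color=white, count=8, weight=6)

The distinguishing property — weight ≤ 11 — holds for all the 'In' cases and none of the 'Out' cases.

Out, In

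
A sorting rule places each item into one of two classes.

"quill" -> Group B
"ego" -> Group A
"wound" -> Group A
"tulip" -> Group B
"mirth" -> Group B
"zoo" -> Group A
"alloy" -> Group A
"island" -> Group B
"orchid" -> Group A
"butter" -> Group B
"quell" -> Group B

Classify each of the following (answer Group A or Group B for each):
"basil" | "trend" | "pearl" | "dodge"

Group B, Group B, Group B, Group A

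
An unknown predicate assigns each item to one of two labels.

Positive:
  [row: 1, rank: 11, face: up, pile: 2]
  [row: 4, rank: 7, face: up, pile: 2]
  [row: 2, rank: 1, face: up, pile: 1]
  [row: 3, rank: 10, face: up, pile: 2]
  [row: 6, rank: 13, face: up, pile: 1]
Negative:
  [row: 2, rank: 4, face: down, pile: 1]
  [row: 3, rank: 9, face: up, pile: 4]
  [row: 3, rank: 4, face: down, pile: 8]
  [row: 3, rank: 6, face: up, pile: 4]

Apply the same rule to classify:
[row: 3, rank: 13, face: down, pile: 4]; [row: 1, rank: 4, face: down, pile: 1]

Every 'Positive' example satisfies: face is up AND pile ≤ 2. None of the 'Negative' examples do.

Negative, Negative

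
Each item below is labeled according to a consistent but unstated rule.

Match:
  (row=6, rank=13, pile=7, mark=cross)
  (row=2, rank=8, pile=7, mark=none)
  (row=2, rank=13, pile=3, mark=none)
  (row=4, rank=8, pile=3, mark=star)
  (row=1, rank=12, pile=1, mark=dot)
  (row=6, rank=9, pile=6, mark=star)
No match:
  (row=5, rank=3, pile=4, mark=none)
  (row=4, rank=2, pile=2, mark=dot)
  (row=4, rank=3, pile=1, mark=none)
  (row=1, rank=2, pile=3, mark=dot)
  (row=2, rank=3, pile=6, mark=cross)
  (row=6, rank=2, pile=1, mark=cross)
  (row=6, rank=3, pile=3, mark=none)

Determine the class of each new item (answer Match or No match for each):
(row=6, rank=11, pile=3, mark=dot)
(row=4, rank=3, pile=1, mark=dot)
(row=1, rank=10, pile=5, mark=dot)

The rule appears to be: rank ≥ 8.

Match, No match, Match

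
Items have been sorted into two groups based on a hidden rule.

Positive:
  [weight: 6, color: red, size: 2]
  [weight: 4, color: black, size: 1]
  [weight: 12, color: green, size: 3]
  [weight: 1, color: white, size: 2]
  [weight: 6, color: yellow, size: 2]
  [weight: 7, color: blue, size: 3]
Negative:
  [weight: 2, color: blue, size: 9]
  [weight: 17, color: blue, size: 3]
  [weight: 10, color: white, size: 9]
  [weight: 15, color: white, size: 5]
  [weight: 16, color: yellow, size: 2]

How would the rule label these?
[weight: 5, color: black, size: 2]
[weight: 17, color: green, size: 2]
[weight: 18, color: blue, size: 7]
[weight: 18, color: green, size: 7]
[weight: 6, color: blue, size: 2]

Positive, Negative, Negative, Negative, Positive

Every 'Positive' example satisfies: size ≤ 3 AND weight ≤ 12. None of the 'Negative' examples do.
[weight: 5, color: black, size: 2]: Positive (size = 2, weight = 5).
[weight: 17, color: green, size: 2]: Negative (size = 2, weight = 17).
[weight: 18, color: blue, size: 7]: Negative (size = 7, weight = 18).
[weight: 18, color: green, size: 7]: Negative (size = 7, weight = 18).
[weight: 6, color: blue, size: 2]: Positive (size = 2, weight = 6).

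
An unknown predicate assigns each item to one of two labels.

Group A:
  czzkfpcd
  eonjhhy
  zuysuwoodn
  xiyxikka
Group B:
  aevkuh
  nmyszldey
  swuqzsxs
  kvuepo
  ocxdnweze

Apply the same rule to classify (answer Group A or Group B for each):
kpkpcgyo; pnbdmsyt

All 'Group A' examples share one property — has a double letter — and every 'Group B' example lacks it.
kpkpcgyo: Group B (no doubled letter). pnbdmsyt: Group B (no doubled letter).

Group B, Group B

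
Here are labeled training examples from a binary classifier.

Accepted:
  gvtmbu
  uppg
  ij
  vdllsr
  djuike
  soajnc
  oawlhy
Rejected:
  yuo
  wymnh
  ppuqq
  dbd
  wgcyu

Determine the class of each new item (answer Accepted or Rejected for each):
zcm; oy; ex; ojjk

One predicate separates the groups cleanly: even length.
zcm: length 3, does not pass → Rejected.
oy: length 2, satisfies this → Accepted.
ex: length 2, satisfies this → Accepted.
ojjk: length 4, satisfies this → Accepted.

Rejected, Accepted, Accepted, Accepted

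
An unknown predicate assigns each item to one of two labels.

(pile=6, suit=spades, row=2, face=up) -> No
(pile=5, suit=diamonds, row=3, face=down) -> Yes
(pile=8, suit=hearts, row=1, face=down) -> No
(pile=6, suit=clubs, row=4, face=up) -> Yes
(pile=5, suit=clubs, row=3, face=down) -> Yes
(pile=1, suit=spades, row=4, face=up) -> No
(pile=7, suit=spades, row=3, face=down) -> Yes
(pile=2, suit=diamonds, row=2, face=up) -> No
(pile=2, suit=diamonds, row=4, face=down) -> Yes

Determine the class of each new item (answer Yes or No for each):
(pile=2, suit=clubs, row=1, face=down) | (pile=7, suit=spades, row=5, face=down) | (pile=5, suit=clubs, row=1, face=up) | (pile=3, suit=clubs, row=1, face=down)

No, Yes, No, No

'Yes' ⟺ pile ≥ 2 AND row ≥ 3.
(pile=2, suit=clubs, row=1, face=down) — pile = 2, row = 1, hence No.
(pile=7, suit=spades, row=5, face=down) — pile = 7, row = 5, hence Yes.
(pile=5, suit=clubs, row=1, face=up) — pile = 5, row = 1, hence No.
(pile=3, suit=clubs, row=1, face=down) — pile = 3, row = 1, hence No.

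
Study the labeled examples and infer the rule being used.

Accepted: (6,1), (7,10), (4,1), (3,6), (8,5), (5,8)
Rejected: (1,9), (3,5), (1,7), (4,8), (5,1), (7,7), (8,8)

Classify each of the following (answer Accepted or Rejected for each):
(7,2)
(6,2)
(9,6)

Rule: sum is odd. This holds for each 'Accepted' example and fails for each 'Rejected' one.
(7,2) — 7+2 = 9, hence Accepted. (6,2) — 6+2 = 8, hence Rejected. (9,6) — 9+6 = 15, hence Accepted.

Accepted, Rejected, Accepted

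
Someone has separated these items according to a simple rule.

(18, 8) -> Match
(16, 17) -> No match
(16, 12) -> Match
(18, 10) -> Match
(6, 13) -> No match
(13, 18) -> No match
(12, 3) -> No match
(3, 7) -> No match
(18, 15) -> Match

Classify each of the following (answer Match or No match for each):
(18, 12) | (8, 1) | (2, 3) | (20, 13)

Match, No match, No match, Match

One predicate separates the groups cleanly: first > second AND sum ≥ 19.
(18, 12) → 18 > 12, 18+12 = 30 → Match. (8, 1) → 8 > 1, 8+1 = 9 → No match. (2, 3) → 2 < 3, 2+3 = 5 → No match. (20, 13) → 20 > 13, 20+13 = 33 → Match.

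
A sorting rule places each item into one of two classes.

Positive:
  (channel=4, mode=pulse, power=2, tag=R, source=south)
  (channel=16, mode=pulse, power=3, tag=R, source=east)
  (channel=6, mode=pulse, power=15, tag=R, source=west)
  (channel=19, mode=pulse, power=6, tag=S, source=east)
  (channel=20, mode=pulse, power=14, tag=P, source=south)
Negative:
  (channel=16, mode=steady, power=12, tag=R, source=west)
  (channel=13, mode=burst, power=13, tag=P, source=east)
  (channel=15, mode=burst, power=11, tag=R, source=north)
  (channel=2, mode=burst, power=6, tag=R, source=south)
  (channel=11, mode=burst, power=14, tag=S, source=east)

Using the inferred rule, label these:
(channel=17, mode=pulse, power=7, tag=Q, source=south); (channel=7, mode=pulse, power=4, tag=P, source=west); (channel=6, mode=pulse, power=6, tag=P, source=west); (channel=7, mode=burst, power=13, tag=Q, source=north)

Positive, Positive, Positive, Negative

Checking candidate rules against both groups, what survives is: mode is pulse.
(channel=17, mode=pulse, power=7, tag=Q, source=south): mode is pulse, fits → Positive. (channel=7, mode=pulse, power=4, tag=P, source=west): mode is pulse, fits → Positive. (channel=6, mode=pulse, power=6, tag=P, source=west): mode is pulse, fits → Positive. (channel=7, mode=burst, power=13, tag=Q, source=north): mode is burst, does not pass → Negative.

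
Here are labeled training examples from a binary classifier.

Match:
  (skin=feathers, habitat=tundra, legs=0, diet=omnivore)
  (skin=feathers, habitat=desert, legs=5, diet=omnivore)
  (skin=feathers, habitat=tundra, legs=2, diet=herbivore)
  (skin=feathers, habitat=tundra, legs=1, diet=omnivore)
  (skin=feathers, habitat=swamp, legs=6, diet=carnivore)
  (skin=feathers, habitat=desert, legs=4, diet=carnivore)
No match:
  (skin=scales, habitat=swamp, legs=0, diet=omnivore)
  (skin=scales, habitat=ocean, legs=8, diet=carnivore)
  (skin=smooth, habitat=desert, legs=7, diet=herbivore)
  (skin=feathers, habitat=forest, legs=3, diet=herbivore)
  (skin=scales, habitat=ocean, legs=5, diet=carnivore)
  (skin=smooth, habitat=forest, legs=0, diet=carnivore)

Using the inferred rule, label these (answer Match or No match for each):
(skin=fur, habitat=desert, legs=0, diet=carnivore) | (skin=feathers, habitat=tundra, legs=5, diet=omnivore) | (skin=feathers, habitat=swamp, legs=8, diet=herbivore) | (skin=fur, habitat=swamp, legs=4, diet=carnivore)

The classifier is using: skin is feathers AND legs ≠ 3.
(skin=fur, habitat=desert, legs=0, diet=carnivore) → skin is fur, legs = 0 → No match.
(skin=feathers, habitat=tundra, legs=5, diet=omnivore) → skin is feathers, legs = 5 → Match.
(skin=feathers, habitat=swamp, legs=8, diet=herbivore) → skin is feathers, legs = 8 → Match.
(skin=fur, habitat=swamp, legs=4, diet=carnivore) → skin is fur, legs = 4 → No match.

No match, Match, Match, No match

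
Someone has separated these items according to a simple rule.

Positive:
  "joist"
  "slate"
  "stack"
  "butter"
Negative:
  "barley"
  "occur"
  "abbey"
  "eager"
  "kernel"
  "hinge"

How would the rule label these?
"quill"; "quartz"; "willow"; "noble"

Negative, Positive, Negative, Negative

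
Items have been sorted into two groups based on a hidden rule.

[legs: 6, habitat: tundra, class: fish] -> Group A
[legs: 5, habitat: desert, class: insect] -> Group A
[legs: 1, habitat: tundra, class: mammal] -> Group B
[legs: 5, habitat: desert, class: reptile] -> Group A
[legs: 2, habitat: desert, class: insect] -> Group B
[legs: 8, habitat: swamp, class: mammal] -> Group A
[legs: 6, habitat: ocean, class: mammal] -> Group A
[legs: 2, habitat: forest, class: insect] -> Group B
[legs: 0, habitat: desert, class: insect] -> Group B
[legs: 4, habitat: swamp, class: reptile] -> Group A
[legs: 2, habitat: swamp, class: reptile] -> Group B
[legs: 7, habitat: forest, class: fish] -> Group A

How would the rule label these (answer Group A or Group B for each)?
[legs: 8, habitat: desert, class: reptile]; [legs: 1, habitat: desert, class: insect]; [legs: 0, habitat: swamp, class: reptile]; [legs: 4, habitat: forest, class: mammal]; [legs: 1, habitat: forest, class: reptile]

The pattern is that an item is 'Group A' exactly when: legs ≥ 4.

Group A, Group B, Group B, Group A, Group B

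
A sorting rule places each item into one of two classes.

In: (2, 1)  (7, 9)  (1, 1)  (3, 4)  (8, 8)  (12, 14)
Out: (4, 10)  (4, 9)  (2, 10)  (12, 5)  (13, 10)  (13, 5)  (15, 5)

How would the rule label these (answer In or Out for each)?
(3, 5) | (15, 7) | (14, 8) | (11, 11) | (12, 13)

The pattern is that an item is 'In' exactly when: |first − second| ≤ 2.

In, Out, Out, In, In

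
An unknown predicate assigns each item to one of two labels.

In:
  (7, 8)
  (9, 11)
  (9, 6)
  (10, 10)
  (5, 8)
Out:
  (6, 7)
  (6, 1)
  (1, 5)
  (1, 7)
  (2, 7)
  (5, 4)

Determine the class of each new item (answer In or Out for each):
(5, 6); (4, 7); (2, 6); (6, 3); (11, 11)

The pattern is that an item is 'In' exactly when: max ≥ 8.
(5, 6): max 6 — does not fit, so Out. (4, 7): max 7 — does not fit, so Out. (2, 6): max 6 — does not fit, so Out. (6, 3): max 6 — does not fit, so Out. (11, 11): max 11 — fits, so In.

Out, Out, Out, Out, In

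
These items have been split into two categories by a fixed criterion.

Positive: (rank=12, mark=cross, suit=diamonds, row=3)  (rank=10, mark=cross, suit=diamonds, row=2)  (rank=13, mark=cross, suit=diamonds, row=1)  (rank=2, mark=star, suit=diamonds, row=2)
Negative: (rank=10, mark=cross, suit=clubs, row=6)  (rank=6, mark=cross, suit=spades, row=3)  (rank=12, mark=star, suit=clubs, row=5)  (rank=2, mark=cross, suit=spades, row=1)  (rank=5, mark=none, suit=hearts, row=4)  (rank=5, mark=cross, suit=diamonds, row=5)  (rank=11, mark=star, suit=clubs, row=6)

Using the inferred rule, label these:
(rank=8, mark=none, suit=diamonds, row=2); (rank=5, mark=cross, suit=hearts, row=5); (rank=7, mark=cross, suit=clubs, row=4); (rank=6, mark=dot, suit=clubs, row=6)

Positive, Negative, Negative, Negative

'Positive' ⟺ suit is diamonds AND row ≤ 3.
(rank=8, mark=none, suit=diamonds, row=2): suit is diamonds, row = 2 — matches, so Positive.
(rank=5, mark=cross, suit=hearts, row=5): suit is hearts, row = 5 — doesn't qualify, so Negative.
(rank=7, mark=cross, suit=clubs, row=4): suit is clubs, row = 4 — doesn't qualify, so Negative.
(rank=6, mark=dot, suit=clubs, row=6): suit is clubs, row = 6 — doesn't qualify, so Negative.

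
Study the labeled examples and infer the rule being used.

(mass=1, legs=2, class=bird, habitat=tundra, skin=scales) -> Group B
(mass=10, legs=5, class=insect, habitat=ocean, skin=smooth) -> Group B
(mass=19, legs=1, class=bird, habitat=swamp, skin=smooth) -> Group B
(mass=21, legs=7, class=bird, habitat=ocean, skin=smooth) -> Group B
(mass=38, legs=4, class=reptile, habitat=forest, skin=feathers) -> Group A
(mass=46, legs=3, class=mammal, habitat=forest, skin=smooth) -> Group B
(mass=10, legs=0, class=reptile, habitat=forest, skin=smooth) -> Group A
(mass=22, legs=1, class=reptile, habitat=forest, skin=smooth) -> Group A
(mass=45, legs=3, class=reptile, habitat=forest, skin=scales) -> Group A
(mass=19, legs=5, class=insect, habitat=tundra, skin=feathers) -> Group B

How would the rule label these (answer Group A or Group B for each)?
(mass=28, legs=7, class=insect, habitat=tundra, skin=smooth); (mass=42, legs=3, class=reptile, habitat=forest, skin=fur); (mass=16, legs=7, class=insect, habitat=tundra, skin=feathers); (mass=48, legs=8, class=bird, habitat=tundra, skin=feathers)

The common property of the 'Group A' items is: class is reptile. No 'Group B' item has it.
(mass=28, legs=7, class=insect, habitat=tundra, skin=smooth): Group B (class is insect). (mass=42, legs=3, class=reptile, habitat=forest, skin=fur): Group A (class is reptile). (mass=16, legs=7, class=insect, habitat=tundra, skin=feathers): Group B (class is insect). (mass=48, legs=8, class=bird, habitat=tundra, skin=feathers): Group B (class is bird).

Group B, Group A, Group B, Group B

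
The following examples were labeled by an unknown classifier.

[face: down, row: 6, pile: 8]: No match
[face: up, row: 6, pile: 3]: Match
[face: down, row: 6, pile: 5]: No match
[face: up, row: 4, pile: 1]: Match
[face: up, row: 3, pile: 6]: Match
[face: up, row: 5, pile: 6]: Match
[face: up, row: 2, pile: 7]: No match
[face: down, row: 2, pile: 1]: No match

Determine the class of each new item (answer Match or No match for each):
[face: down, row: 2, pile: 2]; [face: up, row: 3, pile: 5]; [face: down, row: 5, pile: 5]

One predicate separates the groups cleanly: face is up AND row ≥ 3.
[face: down, row: 2, pile: 2] — face is down, row = 2, hence No match.
[face: up, row: 3, pile: 5] — face is up, row = 3, hence Match.
[face: down, row: 5, pile: 5] — face is down, row = 5, hence No match.

No match, Match, No match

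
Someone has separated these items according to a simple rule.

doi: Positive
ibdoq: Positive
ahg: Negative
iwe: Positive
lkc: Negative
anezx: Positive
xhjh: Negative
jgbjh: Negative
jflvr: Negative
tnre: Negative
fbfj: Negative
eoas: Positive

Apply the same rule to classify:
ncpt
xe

Negative, Negative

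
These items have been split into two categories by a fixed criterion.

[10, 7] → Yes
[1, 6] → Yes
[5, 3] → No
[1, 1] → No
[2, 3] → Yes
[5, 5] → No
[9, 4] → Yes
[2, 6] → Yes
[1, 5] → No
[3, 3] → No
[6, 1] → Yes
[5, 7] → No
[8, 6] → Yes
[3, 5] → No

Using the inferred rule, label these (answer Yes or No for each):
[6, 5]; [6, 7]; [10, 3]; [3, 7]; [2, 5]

Checking candidate rules against both groups, what survives is: product is even.
Yes: [6, 5], since 6·5 = 30.
Yes: [6, 7], since 6·7 = 42.
Yes: [10, 3], since 10·3 = 30.
No: [3, 7], since 3·7 = 21.
Yes: [2, 5], since 2·5 = 10.

Yes, Yes, Yes, No, Yes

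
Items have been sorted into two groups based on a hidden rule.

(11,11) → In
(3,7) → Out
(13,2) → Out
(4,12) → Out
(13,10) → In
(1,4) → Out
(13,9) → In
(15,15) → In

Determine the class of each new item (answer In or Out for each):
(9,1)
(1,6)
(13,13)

The classifier is using: sum ≥ 22.
(9,1) — 9+1 = 10, hence Out.
(1,6) — 1+6 = 7, hence Out.
(13,13) — 13+13 = 26, hence In.

Out, Out, In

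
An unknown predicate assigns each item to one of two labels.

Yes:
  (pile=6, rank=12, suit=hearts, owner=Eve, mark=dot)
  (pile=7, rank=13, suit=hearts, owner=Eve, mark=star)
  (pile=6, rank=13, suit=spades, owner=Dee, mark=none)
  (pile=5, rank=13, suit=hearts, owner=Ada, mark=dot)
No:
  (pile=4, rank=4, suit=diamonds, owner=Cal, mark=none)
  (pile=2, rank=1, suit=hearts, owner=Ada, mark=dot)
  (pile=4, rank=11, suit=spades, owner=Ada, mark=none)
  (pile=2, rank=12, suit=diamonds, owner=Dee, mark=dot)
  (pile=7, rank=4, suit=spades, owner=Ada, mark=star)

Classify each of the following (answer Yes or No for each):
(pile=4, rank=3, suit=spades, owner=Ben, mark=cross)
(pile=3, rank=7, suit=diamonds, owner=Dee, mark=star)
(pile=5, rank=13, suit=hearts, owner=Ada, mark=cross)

No, No, Yes

'Yes' ⟺ pile ≥ 4 AND rank ≥ 12.
(pile=4, rank=3, suit=spades, owner=Ben, mark=cross): No (pile = 4, rank = 3).
(pile=3, rank=7, suit=diamonds, owner=Dee, mark=star): No (pile = 3, rank = 7).
(pile=5, rank=13, suit=hearts, owner=Ada, mark=cross): Yes (pile = 5, rank = 13).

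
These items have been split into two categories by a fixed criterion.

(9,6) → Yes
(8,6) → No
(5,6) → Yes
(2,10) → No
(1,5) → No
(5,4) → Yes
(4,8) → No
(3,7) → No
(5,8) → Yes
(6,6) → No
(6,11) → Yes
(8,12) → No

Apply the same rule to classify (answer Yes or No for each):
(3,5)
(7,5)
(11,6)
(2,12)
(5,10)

The rule appears to be: sum is odd.
(3,5): 3+5 = 8, fails this test → No.
(7,5): 7+5 = 12, fails this test → No.
(11,6): 11+6 = 17, checks out → Yes.
(2,12): 2+12 = 14, fails this test → No.
(5,10): 5+10 = 15, checks out → Yes.

No, No, Yes, No, Yes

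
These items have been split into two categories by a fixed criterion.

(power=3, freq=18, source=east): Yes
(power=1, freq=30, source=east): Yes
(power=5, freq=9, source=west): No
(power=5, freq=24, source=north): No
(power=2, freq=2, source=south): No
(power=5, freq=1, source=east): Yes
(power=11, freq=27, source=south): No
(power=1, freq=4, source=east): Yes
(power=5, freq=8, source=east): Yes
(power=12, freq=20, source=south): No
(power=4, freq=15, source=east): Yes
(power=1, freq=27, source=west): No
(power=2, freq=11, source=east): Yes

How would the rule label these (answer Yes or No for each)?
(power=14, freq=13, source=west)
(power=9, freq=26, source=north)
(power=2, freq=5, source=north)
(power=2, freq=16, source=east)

No, No, No, Yes

The common property of the 'Yes' items is: source is east. No 'No' item has it.
(power=14, freq=13, source=west) — source is west, hence No.
(power=9, freq=26, source=north) — source is north, hence No.
(power=2, freq=5, source=north) — source is north, hence No.
(power=2, freq=16, source=east) — source is east, hence Yes.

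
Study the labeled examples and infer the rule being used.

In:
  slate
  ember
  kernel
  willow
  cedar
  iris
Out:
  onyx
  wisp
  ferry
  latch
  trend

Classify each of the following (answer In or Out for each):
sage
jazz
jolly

In, Out, Out

The pattern is that an item is 'In' exactly when: has ≥ 2 vowels.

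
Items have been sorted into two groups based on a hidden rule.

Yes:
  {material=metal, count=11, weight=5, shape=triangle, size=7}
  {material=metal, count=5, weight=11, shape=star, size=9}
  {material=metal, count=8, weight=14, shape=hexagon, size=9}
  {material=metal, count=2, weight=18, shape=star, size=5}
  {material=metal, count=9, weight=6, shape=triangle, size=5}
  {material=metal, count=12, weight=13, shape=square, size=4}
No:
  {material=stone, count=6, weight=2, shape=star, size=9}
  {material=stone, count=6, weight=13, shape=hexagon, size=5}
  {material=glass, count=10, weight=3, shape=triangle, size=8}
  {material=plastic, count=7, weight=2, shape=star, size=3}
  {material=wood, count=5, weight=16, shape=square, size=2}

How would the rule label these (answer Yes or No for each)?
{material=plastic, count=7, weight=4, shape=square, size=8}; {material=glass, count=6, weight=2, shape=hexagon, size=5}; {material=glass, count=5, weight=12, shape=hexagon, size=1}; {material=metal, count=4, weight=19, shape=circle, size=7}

The distinguishing property — material is metal — holds for all the 'Yes' cases and none of the 'No' cases.
{material=plastic, count=7, weight=4, shape=square, size=8}: material is plastic, doesn't qualify → No.
{material=glass, count=6, weight=2, shape=hexagon, size=5}: material is glass, doesn't qualify → No.
{material=glass, count=5, weight=12, shape=hexagon, size=1}: material is glass, doesn't qualify → No.
{material=metal, count=4, weight=19, shape=circle, size=7}: material is metal, meets the rule → Yes.

No, No, No, Yes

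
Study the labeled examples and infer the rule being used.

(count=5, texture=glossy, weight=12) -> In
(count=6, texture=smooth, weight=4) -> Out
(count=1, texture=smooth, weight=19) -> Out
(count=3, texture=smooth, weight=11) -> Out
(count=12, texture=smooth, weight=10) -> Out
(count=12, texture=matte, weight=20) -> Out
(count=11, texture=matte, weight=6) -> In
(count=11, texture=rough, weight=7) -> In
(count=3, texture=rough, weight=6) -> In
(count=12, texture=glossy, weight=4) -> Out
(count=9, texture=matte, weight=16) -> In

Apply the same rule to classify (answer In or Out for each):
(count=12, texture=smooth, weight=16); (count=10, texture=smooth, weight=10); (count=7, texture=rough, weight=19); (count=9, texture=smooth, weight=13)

One predicate separates the groups cleanly: texture is not smooth AND count ≤ 11.
(count=12, texture=smooth, weight=16) → texture is smooth, count = 12 → Out.
(count=10, texture=smooth, weight=10) → texture is smooth, count = 10 → Out.
(count=7, texture=rough, weight=19) → texture is rough, count = 7 → In.
(count=9, texture=smooth, weight=13) → texture is smooth, count = 9 → Out.

Out, Out, In, Out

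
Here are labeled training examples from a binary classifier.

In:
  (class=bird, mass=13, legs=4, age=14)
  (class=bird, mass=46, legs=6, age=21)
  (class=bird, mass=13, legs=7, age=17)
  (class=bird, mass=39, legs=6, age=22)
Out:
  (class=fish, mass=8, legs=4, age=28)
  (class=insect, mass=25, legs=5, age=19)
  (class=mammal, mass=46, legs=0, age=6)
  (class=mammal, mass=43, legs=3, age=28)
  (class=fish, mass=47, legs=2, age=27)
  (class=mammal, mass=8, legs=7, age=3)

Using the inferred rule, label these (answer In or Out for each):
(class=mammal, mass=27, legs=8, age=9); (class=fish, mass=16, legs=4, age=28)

The classifier is using: class is bird.
Out: (class=mammal, mass=27, legs=8, age=9), since class is mammal.
Out: (class=fish, mass=16, legs=4, age=28), since class is fish.

Out, Out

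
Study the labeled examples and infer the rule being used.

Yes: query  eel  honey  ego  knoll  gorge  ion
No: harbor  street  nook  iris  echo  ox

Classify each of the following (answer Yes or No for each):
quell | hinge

Every 'Yes' example satisfies: odd length. None of the 'No' examples do.
quell → length 5 → Yes. hinge → length 5 → Yes.

Yes, Yes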